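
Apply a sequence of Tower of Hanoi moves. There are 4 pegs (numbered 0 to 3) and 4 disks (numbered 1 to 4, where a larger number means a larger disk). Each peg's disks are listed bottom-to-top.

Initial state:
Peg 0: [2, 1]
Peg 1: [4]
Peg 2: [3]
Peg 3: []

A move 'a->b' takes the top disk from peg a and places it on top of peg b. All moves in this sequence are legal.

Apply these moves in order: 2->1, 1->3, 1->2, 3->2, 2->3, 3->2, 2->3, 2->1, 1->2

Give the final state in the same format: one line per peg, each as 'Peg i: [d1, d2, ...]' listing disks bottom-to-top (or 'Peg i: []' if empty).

Answer: Peg 0: [2, 1]
Peg 1: []
Peg 2: [4]
Peg 3: [3]

Derivation:
After move 1 (2->1):
Peg 0: [2, 1]
Peg 1: [4, 3]
Peg 2: []
Peg 3: []

After move 2 (1->3):
Peg 0: [2, 1]
Peg 1: [4]
Peg 2: []
Peg 3: [3]

After move 3 (1->2):
Peg 0: [2, 1]
Peg 1: []
Peg 2: [4]
Peg 3: [3]

After move 4 (3->2):
Peg 0: [2, 1]
Peg 1: []
Peg 2: [4, 3]
Peg 3: []

After move 5 (2->3):
Peg 0: [2, 1]
Peg 1: []
Peg 2: [4]
Peg 3: [3]

After move 6 (3->2):
Peg 0: [2, 1]
Peg 1: []
Peg 2: [4, 3]
Peg 3: []

After move 7 (2->3):
Peg 0: [2, 1]
Peg 1: []
Peg 2: [4]
Peg 3: [3]

After move 8 (2->1):
Peg 0: [2, 1]
Peg 1: [4]
Peg 2: []
Peg 3: [3]

After move 9 (1->2):
Peg 0: [2, 1]
Peg 1: []
Peg 2: [4]
Peg 3: [3]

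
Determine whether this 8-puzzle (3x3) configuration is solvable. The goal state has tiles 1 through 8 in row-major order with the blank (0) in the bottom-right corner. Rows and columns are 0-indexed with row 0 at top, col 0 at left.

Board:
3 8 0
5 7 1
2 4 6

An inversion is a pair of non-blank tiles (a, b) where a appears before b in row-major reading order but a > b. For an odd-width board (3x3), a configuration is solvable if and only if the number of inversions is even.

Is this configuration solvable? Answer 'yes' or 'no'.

Answer: no

Derivation:
Inversions (pairs i<j in row-major order where tile[i] > tile[j] > 0): 15
15 is odd, so the puzzle is not solvable.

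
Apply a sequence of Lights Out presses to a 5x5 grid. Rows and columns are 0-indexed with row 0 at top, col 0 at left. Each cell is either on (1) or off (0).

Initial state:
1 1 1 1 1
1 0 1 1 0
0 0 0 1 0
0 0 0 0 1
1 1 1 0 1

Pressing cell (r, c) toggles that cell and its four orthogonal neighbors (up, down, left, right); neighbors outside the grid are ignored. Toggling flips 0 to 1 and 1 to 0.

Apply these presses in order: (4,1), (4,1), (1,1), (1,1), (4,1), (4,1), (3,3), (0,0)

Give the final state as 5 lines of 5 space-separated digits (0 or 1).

After press 1 at (4,1):
1 1 1 1 1
1 0 1 1 0
0 0 0 1 0
0 1 0 0 1
0 0 0 0 1

After press 2 at (4,1):
1 1 1 1 1
1 0 1 1 0
0 0 0 1 0
0 0 0 0 1
1 1 1 0 1

After press 3 at (1,1):
1 0 1 1 1
0 1 0 1 0
0 1 0 1 0
0 0 0 0 1
1 1 1 0 1

After press 4 at (1,1):
1 1 1 1 1
1 0 1 1 0
0 0 0 1 0
0 0 0 0 1
1 1 1 0 1

After press 5 at (4,1):
1 1 1 1 1
1 0 1 1 0
0 0 0 1 0
0 1 0 0 1
0 0 0 0 1

After press 6 at (4,1):
1 1 1 1 1
1 0 1 1 0
0 0 0 1 0
0 0 0 0 1
1 1 1 0 1

After press 7 at (3,3):
1 1 1 1 1
1 0 1 1 0
0 0 0 0 0
0 0 1 1 0
1 1 1 1 1

After press 8 at (0,0):
0 0 1 1 1
0 0 1 1 0
0 0 0 0 0
0 0 1 1 0
1 1 1 1 1

Answer: 0 0 1 1 1
0 0 1 1 0
0 0 0 0 0
0 0 1 1 0
1 1 1 1 1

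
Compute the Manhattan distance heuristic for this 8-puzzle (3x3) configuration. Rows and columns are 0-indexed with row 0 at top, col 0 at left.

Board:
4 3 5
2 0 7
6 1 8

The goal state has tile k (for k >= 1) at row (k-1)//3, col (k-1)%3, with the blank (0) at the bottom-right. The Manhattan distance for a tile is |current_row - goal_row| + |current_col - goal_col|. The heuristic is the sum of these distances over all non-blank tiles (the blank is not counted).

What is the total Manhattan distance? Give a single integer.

Tile 4: at (0,0), goal (1,0), distance |0-1|+|0-0| = 1
Tile 3: at (0,1), goal (0,2), distance |0-0|+|1-2| = 1
Tile 5: at (0,2), goal (1,1), distance |0-1|+|2-1| = 2
Tile 2: at (1,0), goal (0,1), distance |1-0|+|0-1| = 2
Tile 7: at (1,2), goal (2,0), distance |1-2|+|2-0| = 3
Tile 6: at (2,0), goal (1,2), distance |2-1|+|0-2| = 3
Tile 1: at (2,1), goal (0,0), distance |2-0|+|1-0| = 3
Tile 8: at (2,2), goal (2,1), distance |2-2|+|2-1| = 1
Sum: 1 + 1 + 2 + 2 + 3 + 3 + 3 + 1 = 16

Answer: 16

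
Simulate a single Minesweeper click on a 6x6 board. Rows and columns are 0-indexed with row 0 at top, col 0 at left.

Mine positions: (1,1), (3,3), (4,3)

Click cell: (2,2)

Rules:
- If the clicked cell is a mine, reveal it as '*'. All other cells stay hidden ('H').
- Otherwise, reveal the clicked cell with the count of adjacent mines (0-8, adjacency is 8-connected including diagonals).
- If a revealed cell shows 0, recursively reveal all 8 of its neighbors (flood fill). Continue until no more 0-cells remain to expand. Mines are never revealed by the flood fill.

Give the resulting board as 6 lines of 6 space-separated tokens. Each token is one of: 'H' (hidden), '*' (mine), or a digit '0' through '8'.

H H H H H H
H H H H H H
H H 2 H H H
H H H H H H
H H H H H H
H H H H H H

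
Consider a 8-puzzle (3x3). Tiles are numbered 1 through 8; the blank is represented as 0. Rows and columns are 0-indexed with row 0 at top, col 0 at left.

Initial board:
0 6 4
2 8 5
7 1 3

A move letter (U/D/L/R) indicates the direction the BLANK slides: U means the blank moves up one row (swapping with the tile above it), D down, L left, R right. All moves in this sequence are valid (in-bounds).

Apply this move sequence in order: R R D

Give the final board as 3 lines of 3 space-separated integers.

Answer: 6 4 5
2 8 0
7 1 3

Derivation:
After move 1 (R):
6 0 4
2 8 5
7 1 3

After move 2 (R):
6 4 0
2 8 5
7 1 3

After move 3 (D):
6 4 5
2 8 0
7 1 3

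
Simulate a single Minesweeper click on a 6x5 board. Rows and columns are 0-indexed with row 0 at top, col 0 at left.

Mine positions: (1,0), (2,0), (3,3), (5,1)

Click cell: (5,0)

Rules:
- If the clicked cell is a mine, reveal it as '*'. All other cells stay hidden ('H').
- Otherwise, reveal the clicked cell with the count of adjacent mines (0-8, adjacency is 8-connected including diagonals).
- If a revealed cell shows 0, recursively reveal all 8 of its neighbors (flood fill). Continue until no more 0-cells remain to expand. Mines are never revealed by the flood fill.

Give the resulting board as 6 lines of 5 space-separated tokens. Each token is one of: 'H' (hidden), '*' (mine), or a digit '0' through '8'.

H H H H H
H H H H H
H H H H H
H H H H H
H H H H H
1 H H H H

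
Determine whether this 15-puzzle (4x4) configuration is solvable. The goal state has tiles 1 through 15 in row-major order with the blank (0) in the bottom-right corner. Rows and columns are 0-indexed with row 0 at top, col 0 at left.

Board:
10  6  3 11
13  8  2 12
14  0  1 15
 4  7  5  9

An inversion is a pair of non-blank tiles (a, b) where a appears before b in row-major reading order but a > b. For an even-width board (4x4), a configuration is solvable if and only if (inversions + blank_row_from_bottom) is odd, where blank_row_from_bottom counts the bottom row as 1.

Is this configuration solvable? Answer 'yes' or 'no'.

Inversions: 52
Blank is in row 2 (0-indexed from top), which is row 2 counting from the bottom (bottom = 1).
52 + 2 = 54, which is even, so the puzzle is not solvable.

Answer: no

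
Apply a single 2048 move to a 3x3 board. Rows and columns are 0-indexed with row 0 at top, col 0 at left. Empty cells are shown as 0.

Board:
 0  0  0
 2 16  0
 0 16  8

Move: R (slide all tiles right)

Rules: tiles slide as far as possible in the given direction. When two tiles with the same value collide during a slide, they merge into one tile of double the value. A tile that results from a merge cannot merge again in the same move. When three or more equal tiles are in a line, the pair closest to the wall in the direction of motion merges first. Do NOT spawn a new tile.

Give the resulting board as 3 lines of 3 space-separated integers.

Answer:  0  0  0
 0  2 16
 0 16  8

Derivation:
Slide right:
row 0: [0, 0, 0] -> [0, 0, 0]
row 1: [2, 16, 0] -> [0, 2, 16]
row 2: [0, 16, 8] -> [0, 16, 8]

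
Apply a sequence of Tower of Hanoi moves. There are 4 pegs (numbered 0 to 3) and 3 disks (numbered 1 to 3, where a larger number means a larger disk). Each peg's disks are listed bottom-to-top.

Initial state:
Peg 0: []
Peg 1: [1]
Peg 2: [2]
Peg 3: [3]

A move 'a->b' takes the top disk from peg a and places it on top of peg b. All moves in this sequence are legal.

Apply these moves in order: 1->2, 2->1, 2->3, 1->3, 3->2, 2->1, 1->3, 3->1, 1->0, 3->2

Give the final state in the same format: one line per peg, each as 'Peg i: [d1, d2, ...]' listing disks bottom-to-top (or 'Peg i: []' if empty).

Answer: Peg 0: [1]
Peg 1: []
Peg 2: [2]
Peg 3: [3]

Derivation:
After move 1 (1->2):
Peg 0: []
Peg 1: []
Peg 2: [2, 1]
Peg 3: [3]

After move 2 (2->1):
Peg 0: []
Peg 1: [1]
Peg 2: [2]
Peg 3: [3]

After move 3 (2->3):
Peg 0: []
Peg 1: [1]
Peg 2: []
Peg 3: [3, 2]

After move 4 (1->3):
Peg 0: []
Peg 1: []
Peg 2: []
Peg 3: [3, 2, 1]

After move 5 (3->2):
Peg 0: []
Peg 1: []
Peg 2: [1]
Peg 3: [3, 2]

After move 6 (2->1):
Peg 0: []
Peg 1: [1]
Peg 2: []
Peg 3: [3, 2]

After move 7 (1->3):
Peg 0: []
Peg 1: []
Peg 2: []
Peg 3: [3, 2, 1]

After move 8 (3->1):
Peg 0: []
Peg 1: [1]
Peg 2: []
Peg 3: [3, 2]

After move 9 (1->0):
Peg 0: [1]
Peg 1: []
Peg 2: []
Peg 3: [3, 2]

After move 10 (3->2):
Peg 0: [1]
Peg 1: []
Peg 2: [2]
Peg 3: [3]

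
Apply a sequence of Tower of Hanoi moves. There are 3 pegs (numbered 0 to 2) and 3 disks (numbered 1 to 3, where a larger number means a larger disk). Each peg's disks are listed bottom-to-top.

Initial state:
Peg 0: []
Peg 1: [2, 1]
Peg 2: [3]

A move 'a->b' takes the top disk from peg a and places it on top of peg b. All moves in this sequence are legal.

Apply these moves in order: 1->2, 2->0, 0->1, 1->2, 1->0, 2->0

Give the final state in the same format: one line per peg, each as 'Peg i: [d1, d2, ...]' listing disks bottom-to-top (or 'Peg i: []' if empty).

Answer: Peg 0: [2, 1]
Peg 1: []
Peg 2: [3]

Derivation:
After move 1 (1->2):
Peg 0: []
Peg 1: [2]
Peg 2: [3, 1]

After move 2 (2->0):
Peg 0: [1]
Peg 1: [2]
Peg 2: [3]

After move 3 (0->1):
Peg 0: []
Peg 1: [2, 1]
Peg 2: [3]

After move 4 (1->2):
Peg 0: []
Peg 1: [2]
Peg 2: [3, 1]

After move 5 (1->0):
Peg 0: [2]
Peg 1: []
Peg 2: [3, 1]

After move 6 (2->0):
Peg 0: [2, 1]
Peg 1: []
Peg 2: [3]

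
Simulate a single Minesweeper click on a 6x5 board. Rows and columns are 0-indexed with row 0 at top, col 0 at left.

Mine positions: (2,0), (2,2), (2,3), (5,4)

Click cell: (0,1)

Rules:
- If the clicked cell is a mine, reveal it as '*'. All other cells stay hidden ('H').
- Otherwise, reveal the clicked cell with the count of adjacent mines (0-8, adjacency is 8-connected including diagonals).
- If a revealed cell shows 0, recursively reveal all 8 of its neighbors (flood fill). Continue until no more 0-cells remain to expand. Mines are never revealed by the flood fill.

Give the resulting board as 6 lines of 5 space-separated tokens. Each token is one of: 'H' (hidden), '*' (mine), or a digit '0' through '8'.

0 0 0 0 0
1 2 2 2 1
H H H H H
H H H H H
H H H H H
H H H H H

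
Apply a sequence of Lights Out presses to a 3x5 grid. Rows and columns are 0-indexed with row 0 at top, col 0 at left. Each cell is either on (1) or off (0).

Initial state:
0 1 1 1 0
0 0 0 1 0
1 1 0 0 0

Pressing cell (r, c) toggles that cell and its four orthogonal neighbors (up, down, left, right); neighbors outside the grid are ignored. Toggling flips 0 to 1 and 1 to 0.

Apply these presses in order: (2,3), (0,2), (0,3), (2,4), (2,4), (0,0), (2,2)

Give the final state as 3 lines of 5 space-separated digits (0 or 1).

After press 1 at (2,3):
0 1 1 1 0
0 0 0 0 0
1 1 1 1 1

After press 2 at (0,2):
0 0 0 0 0
0 0 1 0 0
1 1 1 1 1

After press 3 at (0,3):
0 0 1 1 1
0 0 1 1 0
1 1 1 1 1

After press 4 at (2,4):
0 0 1 1 1
0 0 1 1 1
1 1 1 0 0

After press 5 at (2,4):
0 0 1 1 1
0 0 1 1 0
1 1 1 1 1

After press 6 at (0,0):
1 1 1 1 1
1 0 1 1 0
1 1 1 1 1

After press 7 at (2,2):
1 1 1 1 1
1 0 0 1 0
1 0 0 0 1

Answer: 1 1 1 1 1
1 0 0 1 0
1 0 0 0 1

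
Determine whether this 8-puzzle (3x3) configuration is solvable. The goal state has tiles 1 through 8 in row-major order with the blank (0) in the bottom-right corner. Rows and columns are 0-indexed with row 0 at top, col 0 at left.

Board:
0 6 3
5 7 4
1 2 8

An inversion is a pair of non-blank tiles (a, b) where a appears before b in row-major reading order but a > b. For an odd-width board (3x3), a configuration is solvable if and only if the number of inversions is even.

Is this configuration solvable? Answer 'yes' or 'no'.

Inversions (pairs i<j in row-major order where tile[i] > tile[j] > 0): 15
15 is odd, so the puzzle is not solvable.

Answer: no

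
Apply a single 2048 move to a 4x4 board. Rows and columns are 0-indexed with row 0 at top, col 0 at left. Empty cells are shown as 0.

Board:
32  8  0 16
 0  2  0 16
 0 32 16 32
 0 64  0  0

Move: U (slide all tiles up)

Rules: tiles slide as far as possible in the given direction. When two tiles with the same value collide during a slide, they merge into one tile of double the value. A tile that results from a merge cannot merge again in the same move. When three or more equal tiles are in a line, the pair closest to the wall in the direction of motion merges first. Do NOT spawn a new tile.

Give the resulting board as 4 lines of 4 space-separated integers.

Answer: 32  8 16 32
 0  2  0 32
 0 32  0  0
 0 64  0  0

Derivation:
Slide up:
col 0: [32, 0, 0, 0] -> [32, 0, 0, 0]
col 1: [8, 2, 32, 64] -> [8, 2, 32, 64]
col 2: [0, 0, 16, 0] -> [16, 0, 0, 0]
col 3: [16, 16, 32, 0] -> [32, 32, 0, 0]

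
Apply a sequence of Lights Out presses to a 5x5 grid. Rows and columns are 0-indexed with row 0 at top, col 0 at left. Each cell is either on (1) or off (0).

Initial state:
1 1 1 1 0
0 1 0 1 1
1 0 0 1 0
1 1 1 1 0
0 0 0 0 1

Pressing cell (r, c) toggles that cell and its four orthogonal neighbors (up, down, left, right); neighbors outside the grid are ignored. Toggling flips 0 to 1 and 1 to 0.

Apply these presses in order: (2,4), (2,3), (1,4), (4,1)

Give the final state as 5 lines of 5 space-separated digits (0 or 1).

Answer: 1 1 1 1 1
0 1 0 1 1
1 0 1 1 1
1 0 1 0 1
1 1 1 0 1

Derivation:
After press 1 at (2,4):
1 1 1 1 0
0 1 0 1 0
1 0 0 0 1
1 1 1 1 1
0 0 0 0 1

After press 2 at (2,3):
1 1 1 1 0
0 1 0 0 0
1 0 1 1 0
1 1 1 0 1
0 0 0 0 1

After press 3 at (1,4):
1 1 1 1 1
0 1 0 1 1
1 0 1 1 1
1 1 1 0 1
0 0 0 0 1

After press 4 at (4,1):
1 1 1 1 1
0 1 0 1 1
1 0 1 1 1
1 0 1 0 1
1 1 1 0 1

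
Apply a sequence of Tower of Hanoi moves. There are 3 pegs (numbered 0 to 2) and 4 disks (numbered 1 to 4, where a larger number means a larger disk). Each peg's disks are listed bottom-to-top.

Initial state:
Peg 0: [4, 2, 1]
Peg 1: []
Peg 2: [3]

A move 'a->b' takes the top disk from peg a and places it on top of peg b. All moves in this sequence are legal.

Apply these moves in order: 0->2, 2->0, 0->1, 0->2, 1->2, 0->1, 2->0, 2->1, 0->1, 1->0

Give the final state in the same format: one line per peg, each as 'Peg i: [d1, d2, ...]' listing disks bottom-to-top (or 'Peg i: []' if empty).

Answer: Peg 0: [1]
Peg 1: [4, 2]
Peg 2: [3]

Derivation:
After move 1 (0->2):
Peg 0: [4, 2]
Peg 1: []
Peg 2: [3, 1]

After move 2 (2->0):
Peg 0: [4, 2, 1]
Peg 1: []
Peg 2: [3]

After move 3 (0->1):
Peg 0: [4, 2]
Peg 1: [1]
Peg 2: [3]

After move 4 (0->2):
Peg 0: [4]
Peg 1: [1]
Peg 2: [3, 2]

After move 5 (1->2):
Peg 0: [4]
Peg 1: []
Peg 2: [3, 2, 1]

After move 6 (0->1):
Peg 0: []
Peg 1: [4]
Peg 2: [3, 2, 1]

After move 7 (2->0):
Peg 0: [1]
Peg 1: [4]
Peg 2: [3, 2]

After move 8 (2->1):
Peg 0: [1]
Peg 1: [4, 2]
Peg 2: [3]

After move 9 (0->1):
Peg 0: []
Peg 1: [4, 2, 1]
Peg 2: [3]

After move 10 (1->0):
Peg 0: [1]
Peg 1: [4, 2]
Peg 2: [3]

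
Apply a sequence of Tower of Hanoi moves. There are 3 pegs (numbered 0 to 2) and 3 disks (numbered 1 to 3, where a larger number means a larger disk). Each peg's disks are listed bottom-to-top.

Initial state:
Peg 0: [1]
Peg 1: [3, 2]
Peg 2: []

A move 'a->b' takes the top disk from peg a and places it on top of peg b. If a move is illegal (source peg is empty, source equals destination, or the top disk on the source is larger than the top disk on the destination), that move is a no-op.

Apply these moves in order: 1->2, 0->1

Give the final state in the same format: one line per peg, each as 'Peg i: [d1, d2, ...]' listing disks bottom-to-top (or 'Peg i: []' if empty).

Answer: Peg 0: []
Peg 1: [3, 1]
Peg 2: [2]

Derivation:
After move 1 (1->2):
Peg 0: [1]
Peg 1: [3]
Peg 2: [2]

After move 2 (0->1):
Peg 0: []
Peg 1: [3, 1]
Peg 2: [2]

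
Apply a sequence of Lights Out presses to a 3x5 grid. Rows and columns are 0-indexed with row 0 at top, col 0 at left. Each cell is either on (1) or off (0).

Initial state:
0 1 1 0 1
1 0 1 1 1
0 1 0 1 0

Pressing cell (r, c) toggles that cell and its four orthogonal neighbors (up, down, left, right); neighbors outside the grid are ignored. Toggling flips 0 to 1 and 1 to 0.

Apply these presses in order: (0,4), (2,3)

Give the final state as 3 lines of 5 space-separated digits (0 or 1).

After press 1 at (0,4):
0 1 1 1 0
1 0 1 1 0
0 1 0 1 0

After press 2 at (2,3):
0 1 1 1 0
1 0 1 0 0
0 1 1 0 1

Answer: 0 1 1 1 0
1 0 1 0 0
0 1 1 0 1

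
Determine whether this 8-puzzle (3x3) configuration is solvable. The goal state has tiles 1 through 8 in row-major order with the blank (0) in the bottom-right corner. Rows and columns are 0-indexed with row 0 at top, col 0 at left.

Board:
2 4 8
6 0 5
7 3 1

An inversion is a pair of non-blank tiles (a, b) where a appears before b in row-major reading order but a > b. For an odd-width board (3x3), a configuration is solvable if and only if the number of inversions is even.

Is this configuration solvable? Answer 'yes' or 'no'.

Inversions (pairs i<j in row-major order where tile[i] > tile[j] > 0): 16
16 is even, so the puzzle is solvable.

Answer: yes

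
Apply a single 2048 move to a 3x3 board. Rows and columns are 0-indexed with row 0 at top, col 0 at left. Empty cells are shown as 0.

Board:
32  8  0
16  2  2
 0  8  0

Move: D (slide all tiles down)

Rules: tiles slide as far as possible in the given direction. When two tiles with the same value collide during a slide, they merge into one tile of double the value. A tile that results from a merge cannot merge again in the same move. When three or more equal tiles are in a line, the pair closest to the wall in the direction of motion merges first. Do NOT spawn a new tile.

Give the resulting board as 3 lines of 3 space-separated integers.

Answer:  0  8  0
32  2  0
16  8  2

Derivation:
Slide down:
col 0: [32, 16, 0] -> [0, 32, 16]
col 1: [8, 2, 8] -> [8, 2, 8]
col 2: [0, 2, 0] -> [0, 0, 2]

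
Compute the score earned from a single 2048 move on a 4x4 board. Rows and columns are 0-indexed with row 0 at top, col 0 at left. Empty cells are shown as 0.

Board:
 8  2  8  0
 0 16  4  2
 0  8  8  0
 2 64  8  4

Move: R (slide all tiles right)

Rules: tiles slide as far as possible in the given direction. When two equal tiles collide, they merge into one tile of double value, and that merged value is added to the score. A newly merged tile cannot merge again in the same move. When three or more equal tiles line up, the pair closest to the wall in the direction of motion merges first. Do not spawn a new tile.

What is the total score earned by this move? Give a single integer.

Slide right:
row 0: [8, 2, 8, 0] -> [0, 8, 2, 8]  score +0 (running 0)
row 1: [0, 16, 4, 2] -> [0, 16, 4, 2]  score +0 (running 0)
row 2: [0, 8, 8, 0] -> [0, 0, 0, 16]  score +16 (running 16)
row 3: [2, 64, 8, 4] -> [2, 64, 8, 4]  score +0 (running 16)
Board after move:
 0  8  2  8
 0 16  4  2
 0  0  0 16
 2 64  8  4

Answer: 16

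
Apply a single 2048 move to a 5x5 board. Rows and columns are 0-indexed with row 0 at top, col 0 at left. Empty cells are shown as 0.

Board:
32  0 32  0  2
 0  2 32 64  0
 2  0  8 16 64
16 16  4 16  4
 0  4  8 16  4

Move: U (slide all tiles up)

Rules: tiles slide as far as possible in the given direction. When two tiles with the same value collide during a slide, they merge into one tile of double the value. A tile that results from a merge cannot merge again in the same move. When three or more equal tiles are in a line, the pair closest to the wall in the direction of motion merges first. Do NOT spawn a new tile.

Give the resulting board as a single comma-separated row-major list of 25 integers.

Answer: 32, 2, 64, 64, 2, 2, 16, 8, 32, 64, 16, 4, 4, 16, 8, 0, 0, 8, 0, 0, 0, 0, 0, 0, 0

Derivation:
Slide up:
col 0: [32, 0, 2, 16, 0] -> [32, 2, 16, 0, 0]
col 1: [0, 2, 0, 16, 4] -> [2, 16, 4, 0, 0]
col 2: [32, 32, 8, 4, 8] -> [64, 8, 4, 8, 0]
col 3: [0, 64, 16, 16, 16] -> [64, 32, 16, 0, 0]
col 4: [2, 0, 64, 4, 4] -> [2, 64, 8, 0, 0]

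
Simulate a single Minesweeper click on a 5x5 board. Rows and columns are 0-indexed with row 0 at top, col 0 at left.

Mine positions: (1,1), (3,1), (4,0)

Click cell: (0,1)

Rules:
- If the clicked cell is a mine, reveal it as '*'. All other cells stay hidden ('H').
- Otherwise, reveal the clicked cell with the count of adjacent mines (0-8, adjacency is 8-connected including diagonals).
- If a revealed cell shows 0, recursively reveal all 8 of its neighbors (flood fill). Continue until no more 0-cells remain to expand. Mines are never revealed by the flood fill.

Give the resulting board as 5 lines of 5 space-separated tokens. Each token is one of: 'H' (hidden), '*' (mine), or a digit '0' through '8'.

H 1 H H H
H H H H H
H H H H H
H H H H H
H H H H H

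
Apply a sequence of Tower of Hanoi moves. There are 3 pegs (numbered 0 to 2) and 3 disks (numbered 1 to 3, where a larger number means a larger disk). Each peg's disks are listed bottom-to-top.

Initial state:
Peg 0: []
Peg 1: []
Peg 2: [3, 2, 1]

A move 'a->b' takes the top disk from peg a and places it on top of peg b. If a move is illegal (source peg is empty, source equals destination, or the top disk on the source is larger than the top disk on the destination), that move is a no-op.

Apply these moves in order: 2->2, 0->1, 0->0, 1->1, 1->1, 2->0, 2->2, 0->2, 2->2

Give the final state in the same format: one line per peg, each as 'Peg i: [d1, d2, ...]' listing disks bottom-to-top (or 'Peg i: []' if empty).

After move 1 (2->2):
Peg 0: []
Peg 1: []
Peg 2: [3, 2, 1]

After move 2 (0->1):
Peg 0: []
Peg 1: []
Peg 2: [3, 2, 1]

After move 3 (0->0):
Peg 0: []
Peg 1: []
Peg 2: [3, 2, 1]

After move 4 (1->1):
Peg 0: []
Peg 1: []
Peg 2: [3, 2, 1]

After move 5 (1->1):
Peg 0: []
Peg 1: []
Peg 2: [3, 2, 1]

After move 6 (2->0):
Peg 0: [1]
Peg 1: []
Peg 2: [3, 2]

After move 7 (2->2):
Peg 0: [1]
Peg 1: []
Peg 2: [3, 2]

After move 8 (0->2):
Peg 0: []
Peg 1: []
Peg 2: [3, 2, 1]

After move 9 (2->2):
Peg 0: []
Peg 1: []
Peg 2: [3, 2, 1]

Answer: Peg 0: []
Peg 1: []
Peg 2: [3, 2, 1]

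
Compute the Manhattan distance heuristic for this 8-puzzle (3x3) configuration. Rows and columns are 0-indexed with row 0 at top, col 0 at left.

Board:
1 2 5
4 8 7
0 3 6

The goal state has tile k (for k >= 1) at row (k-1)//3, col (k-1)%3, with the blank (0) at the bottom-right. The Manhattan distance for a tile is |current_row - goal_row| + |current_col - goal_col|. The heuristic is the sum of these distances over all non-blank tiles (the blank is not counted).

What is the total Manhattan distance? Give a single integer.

Tile 1: (0,0)->(0,0) = 0
Tile 2: (0,1)->(0,1) = 0
Tile 5: (0,2)->(1,1) = 2
Tile 4: (1,0)->(1,0) = 0
Tile 8: (1,1)->(2,1) = 1
Tile 7: (1,2)->(2,0) = 3
Tile 3: (2,1)->(0,2) = 3
Tile 6: (2,2)->(1,2) = 1
Sum: 0 + 0 + 2 + 0 + 1 + 3 + 3 + 1 = 10

Answer: 10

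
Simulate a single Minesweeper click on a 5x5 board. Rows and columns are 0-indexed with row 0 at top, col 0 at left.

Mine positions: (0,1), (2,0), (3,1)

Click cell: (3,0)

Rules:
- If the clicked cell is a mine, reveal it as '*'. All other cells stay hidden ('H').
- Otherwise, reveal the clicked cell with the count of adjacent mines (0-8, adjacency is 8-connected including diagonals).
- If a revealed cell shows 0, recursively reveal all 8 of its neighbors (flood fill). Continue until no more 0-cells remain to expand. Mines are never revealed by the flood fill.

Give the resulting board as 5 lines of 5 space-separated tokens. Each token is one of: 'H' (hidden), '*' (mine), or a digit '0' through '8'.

H H H H H
H H H H H
H H H H H
2 H H H H
H H H H H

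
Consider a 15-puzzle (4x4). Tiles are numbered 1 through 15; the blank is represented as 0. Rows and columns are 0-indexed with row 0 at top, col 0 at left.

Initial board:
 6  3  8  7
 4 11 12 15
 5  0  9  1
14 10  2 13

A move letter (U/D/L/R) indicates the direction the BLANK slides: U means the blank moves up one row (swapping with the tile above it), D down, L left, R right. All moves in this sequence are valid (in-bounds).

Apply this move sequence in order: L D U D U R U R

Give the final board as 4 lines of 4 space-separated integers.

After move 1 (L):
 6  3  8  7
 4 11 12 15
 0  5  9  1
14 10  2 13

After move 2 (D):
 6  3  8  7
 4 11 12 15
14  5  9  1
 0 10  2 13

After move 3 (U):
 6  3  8  7
 4 11 12 15
 0  5  9  1
14 10  2 13

After move 4 (D):
 6  3  8  7
 4 11 12 15
14  5  9  1
 0 10  2 13

After move 5 (U):
 6  3  8  7
 4 11 12 15
 0  5  9  1
14 10  2 13

After move 6 (R):
 6  3  8  7
 4 11 12 15
 5  0  9  1
14 10  2 13

After move 7 (U):
 6  3  8  7
 4  0 12 15
 5 11  9  1
14 10  2 13

After move 8 (R):
 6  3  8  7
 4 12  0 15
 5 11  9  1
14 10  2 13

Answer:  6  3  8  7
 4 12  0 15
 5 11  9  1
14 10  2 13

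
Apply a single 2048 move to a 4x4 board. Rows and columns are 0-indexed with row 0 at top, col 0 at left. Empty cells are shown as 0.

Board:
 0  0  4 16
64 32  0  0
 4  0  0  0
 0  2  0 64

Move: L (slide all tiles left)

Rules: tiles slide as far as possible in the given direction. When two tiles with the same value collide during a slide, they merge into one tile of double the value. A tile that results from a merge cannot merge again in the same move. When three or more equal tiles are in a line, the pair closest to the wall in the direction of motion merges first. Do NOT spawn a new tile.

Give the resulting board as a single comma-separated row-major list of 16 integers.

Answer: 4, 16, 0, 0, 64, 32, 0, 0, 4, 0, 0, 0, 2, 64, 0, 0

Derivation:
Slide left:
row 0: [0, 0, 4, 16] -> [4, 16, 0, 0]
row 1: [64, 32, 0, 0] -> [64, 32, 0, 0]
row 2: [4, 0, 0, 0] -> [4, 0, 0, 0]
row 3: [0, 2, 0, 64] -> [2, 64, 0, 0]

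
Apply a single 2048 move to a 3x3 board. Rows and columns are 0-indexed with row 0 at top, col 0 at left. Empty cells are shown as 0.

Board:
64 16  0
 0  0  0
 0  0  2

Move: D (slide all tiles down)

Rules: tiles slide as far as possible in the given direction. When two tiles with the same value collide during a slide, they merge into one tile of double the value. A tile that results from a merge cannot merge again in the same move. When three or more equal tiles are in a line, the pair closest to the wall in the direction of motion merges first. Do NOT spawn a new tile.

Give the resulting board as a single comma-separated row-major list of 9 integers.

Slide down:
col 0: [64, 0, 0] -> [0, 0, 64]
col 1: [16, 0, 0] -> [0, 0, 16]
col 2: [0, 0, 2] -> [0, 0, 2]

Answer: 0, 0, 0, 0, 0, 0, 64, 16, 2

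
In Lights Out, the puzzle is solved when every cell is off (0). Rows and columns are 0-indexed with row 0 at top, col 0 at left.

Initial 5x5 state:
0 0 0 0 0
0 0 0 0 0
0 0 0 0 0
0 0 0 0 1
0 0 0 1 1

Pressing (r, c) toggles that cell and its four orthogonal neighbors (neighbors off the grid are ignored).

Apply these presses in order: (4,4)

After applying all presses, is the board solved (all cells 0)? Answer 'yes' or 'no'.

After press 1 at (4,4):
0 0 0 0 0
0 0 0 0 0
0 0 0 0 0
0 0 0 0 0
0 0 0 0 0

Lights still on: 0

Answer: yes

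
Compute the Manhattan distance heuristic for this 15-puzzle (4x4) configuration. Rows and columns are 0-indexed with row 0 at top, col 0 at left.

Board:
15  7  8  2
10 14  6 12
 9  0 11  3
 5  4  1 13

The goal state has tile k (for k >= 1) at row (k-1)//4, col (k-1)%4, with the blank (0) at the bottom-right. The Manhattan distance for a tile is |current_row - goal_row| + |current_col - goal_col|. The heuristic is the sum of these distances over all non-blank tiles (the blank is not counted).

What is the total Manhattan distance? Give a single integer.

Answer: 35

Derivation:
Tile 15: at (0,0), goal (3,2), distance |0-3|+|0-2| = 5
Tile 7: at (0,1), goal (1,2), distance |0-1|+|1-2| = 2
Tile 8: at (0,2), goal (1,3), distance |0-1|+|2-3| = 2
Tile 2: at (0,3), goal (0,1), distance |0-0|+|3-1| = 2
Tile 10: at (1,0), goal (2,1), distance |1-2|+|0-1| = 2
Tile 14: at (1,1), goal (3,1), distance |1-3|+|1-1| = 2
Tile 6: at (1,2), goal (1,1), distance |1-1|+|2-1| = 1
Tile 12: at (1,3), goal (2,3), distance |1-2|+|3-3| = 1
Tile 9: at (2,0), goal (2,0), distance |2-2|+|0-0| = 0
Tile 11: at (2,2), goal (2,2), distance |2-2|+|2-2| = 0
Tile 3: at (2,3), goal (0,2), distance |2-0|+|3-2| = 3
Tile 5: at (3,0), goal (1,0), distance |3-1|+|0-0| = 2
Tile 4: at (3,1), goal (0,3), distance |3-0|+|1-3| = 5
Tile 1: at (3,2), goal (0,0), distance |3-0|+|2-0| = 5
Tile 13: at (3,3), goal (3,0), distance |3-3|+|3-0| = 3
Sum: 5 + 2 + 2 + 2 + 2 + 2 + 1 + 1 + 0 + 0 + 3 + 2 + 5 + 5 + 3 = 35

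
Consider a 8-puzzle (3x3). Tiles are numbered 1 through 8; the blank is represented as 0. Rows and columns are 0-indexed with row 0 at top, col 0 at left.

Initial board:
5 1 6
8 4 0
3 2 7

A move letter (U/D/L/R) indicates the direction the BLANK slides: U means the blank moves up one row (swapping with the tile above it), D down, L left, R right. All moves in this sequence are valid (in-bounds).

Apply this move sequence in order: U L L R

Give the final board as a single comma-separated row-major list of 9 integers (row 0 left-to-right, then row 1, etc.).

Answer: 5, 0, 1, 8, 4, 6, 3, 2, 7

Derivation:
After move 1 (U):
5 1 0
8 4 6
3 2 7

After move 2 (L):
5 0 1
8 4 6
3 2 7

After move 3 (L):
0 5 1
8 4 6
3 2 7

After move 4 (R):
5 0 1
8 4 6
3 2 7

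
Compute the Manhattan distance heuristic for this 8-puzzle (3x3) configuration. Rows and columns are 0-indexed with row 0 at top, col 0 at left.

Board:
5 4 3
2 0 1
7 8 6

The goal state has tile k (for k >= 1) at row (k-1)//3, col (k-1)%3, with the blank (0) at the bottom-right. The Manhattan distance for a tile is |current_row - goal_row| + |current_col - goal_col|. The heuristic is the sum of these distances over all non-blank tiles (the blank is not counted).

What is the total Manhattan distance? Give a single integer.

Answer: 10

Derivation:
Tile 5: at (0,0), goal (1,1), distance |0-1|+|0-1| = 2
Tile 4: at (0,1), goal (1,0), distance |0-1|+|1-0| = 2
Tile 3: at (0,2), goal (0,2), distance |0-0|+|2-2| = 0
Tile 2: at (1,0), goal (0,1), distance |1-0|+|0-1| = 2
Tile 1: at (1,2), goal (0,0), distance |1-0|+|2-0| = 3
Tile 7: at (2,0), goal (2,0), distance |2-2|+|0-0| = 0
Tile 8: at (2,1), goal (2,1), distance |2-2|+|1-1| = 0
Tile 6: at (2,2), goal (1,2), distance |2-1|+|2-2| = 1
Sum: 2 + 2 + 0 + 2 + 3 + 0 + 0 + 1 = 10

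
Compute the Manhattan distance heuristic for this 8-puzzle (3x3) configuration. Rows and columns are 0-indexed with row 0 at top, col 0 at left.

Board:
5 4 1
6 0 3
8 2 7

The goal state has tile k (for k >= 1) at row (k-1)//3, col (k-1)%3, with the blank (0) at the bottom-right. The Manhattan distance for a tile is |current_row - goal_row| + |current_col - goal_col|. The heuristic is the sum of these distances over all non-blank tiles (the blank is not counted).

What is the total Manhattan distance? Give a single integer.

Answer: 14

Derivation:
Tile 5: (0,0)->(1,1) = 2
Tile 4: (0,1)->(1,0) = 2
Tile 1: (0,2)->(0,0) = 2
Tile 6: (1,0)->(1,2) = 2
Tile 3: (1,2)->(0,2) = 1
Tile 8: (2,0)->(2,1) = 1
Tile 2: (2,1)->(0,1) = 2
Tile 7: (2,2)->(2,0) = 2
Sum: 2 + 2 + 2 + 2 + 1 + 1 + 2 + 2 = 14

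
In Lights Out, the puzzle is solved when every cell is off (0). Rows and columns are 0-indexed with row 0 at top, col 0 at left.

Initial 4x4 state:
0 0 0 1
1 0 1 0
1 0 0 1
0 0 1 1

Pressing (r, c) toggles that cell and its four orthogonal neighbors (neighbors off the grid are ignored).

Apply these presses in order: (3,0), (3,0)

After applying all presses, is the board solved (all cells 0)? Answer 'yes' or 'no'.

After press 1 at (3,0):
0 0 0 1
1 0 1 0
0 0 0 1
1 1 1 1

After press 2 at (3,0):
0 0 0 1
1 0 1 0
1 0 0 1
0 0 1 1

Lights still on: 7

Answer: no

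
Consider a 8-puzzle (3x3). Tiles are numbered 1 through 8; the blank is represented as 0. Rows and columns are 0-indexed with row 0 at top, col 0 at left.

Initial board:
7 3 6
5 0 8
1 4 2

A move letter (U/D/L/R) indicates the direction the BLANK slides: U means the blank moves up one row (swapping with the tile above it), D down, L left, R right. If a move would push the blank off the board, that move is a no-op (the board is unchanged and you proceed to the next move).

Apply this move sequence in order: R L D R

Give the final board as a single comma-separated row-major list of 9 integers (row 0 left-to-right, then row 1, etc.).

Answer: 7, 3, 6, 5, 4, 8, 1, 2, 0

Derivation:
After move 1 (R):
7 3 6
5 8 0
1 4 2

After move 2 (L):
7 3 6
5 0 8
1 4 2

After move 3 (D):
7 3 6
5 4 8
1 0 2

After move 4 (R):
7 3 6
5 4 8
1 2 0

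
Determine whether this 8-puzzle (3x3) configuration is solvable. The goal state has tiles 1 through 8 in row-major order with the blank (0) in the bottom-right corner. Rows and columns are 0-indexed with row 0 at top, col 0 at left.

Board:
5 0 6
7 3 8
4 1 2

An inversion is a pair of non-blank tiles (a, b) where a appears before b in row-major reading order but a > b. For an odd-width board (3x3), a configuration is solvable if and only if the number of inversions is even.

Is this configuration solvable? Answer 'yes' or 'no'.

Answer: no

Derivation:
Inversions (pairs i<j in row-major order where tile[i] > tile[j] > 0): 19
19 is odd, so the puzzle is not solvable.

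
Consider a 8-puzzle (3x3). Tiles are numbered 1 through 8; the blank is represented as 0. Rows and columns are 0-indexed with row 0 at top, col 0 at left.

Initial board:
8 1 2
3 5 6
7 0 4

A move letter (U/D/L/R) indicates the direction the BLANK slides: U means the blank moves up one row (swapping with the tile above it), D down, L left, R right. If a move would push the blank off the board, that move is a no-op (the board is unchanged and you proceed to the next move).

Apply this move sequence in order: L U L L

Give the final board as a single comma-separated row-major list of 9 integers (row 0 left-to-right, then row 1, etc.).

After move 1 (L):
8 1 2
3 5 6
0 7 4

After move 2 (U):
8 1 2
0 5 6
3 7 4

After move 3 (L):
8 1 2
0 5 6
3 7 4

After move 4 (L):
8 1 2
0 5 6
3 7 4

Answer: 8, 1, 2, 0, 5, 6, 3, 7, 4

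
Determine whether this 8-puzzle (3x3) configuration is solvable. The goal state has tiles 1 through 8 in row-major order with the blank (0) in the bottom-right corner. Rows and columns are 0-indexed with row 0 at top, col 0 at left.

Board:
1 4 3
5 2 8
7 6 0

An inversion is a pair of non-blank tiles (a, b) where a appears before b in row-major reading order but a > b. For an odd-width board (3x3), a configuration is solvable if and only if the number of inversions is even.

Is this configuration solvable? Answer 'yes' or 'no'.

Inversions (pairs i<j in row-major order where tile[i] > tile[j] > 0): 7
7 is odd, so the puzzle is not solvable.

Answer: no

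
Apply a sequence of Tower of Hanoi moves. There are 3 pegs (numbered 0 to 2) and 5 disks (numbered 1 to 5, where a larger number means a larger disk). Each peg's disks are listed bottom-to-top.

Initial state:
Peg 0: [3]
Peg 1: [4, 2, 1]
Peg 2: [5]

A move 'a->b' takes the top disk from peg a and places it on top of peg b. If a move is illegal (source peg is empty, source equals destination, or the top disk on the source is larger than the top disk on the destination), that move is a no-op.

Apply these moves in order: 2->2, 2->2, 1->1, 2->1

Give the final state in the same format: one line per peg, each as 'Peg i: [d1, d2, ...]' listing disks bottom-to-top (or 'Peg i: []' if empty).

After move 1 (2->2):
Peg 0: [3]
Peg 1: [4, 2, 1]
Peg 2: [5]

After move 2 (2->2):
Peg 0: [3]
Peg 1: [4, 2, 1]
Peg 2: [5]

After move 3 (1->1):
Peg 0: [3]
Peg 1: [4, 2, 1]
Peg 2: [5]

After move 4 (2->1):
Peg 0: [3]
Peg 1: [4, 2, 1]
Peg 2: [5]

Answer: Peg 0: [3]
Peg 1: [4, 2, 1]
Peg 2: [5]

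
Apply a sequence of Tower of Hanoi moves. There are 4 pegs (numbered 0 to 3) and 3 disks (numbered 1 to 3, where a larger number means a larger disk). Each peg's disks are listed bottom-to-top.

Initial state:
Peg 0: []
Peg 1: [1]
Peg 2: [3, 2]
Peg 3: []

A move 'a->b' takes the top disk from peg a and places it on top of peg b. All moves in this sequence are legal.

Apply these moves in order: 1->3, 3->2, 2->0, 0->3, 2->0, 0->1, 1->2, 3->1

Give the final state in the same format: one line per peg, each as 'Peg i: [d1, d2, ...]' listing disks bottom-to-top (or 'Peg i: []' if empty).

Answer: Peg 0: []
Peg 1: [1]
Peg 2: [3, 2]
Peg 3: []

Derivation:
After move 1 (1->3):
Peg 0: []
Peg 1: []
Peg 2: [3, 2]
Peg 3: [1]

After move 2 (3->2):
Peg 0: []
Peg 1: []
Peg 2: [3, 2, 1]
Peg 3: []

After move 3 (2->0):
Peg 0: [1]
Peg 1: []
Peg 2: [3, 2]
Peg 3: []

After move 4 (0->3):
Peg 0: []
Peg 1: []
Peg 2: [3, 2]
Peg 3: [1]

After move 5 (2->0):
Peg 0: [2]
Peg 1: []
Peg 2: [3]
Peg 3: [1]

After move 6 (0->1):
Peg 0: []
Peg 1: [2]
Peg 2: [3]
Peg 3: [1]

After move 7 (1->2):
Peg 0: []
Peg 1: []
Peg 2: [3, 2]
Peg 3: [1]

After move 8 (3->1):
Peg 0: []
Peg 1: [1]
Peg 2: [3, 2]
Peg 3: []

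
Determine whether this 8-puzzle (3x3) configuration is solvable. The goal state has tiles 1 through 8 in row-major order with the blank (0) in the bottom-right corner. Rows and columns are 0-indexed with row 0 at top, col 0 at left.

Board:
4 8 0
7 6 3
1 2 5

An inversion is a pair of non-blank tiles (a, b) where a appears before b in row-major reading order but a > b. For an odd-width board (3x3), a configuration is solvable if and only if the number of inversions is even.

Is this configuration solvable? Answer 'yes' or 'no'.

Answer: yes

Derivation:
Inversions (pairs i<j in row-major order where tile[i] > tile[j] > 0): 20
20 is even, so the puzzle is solvable.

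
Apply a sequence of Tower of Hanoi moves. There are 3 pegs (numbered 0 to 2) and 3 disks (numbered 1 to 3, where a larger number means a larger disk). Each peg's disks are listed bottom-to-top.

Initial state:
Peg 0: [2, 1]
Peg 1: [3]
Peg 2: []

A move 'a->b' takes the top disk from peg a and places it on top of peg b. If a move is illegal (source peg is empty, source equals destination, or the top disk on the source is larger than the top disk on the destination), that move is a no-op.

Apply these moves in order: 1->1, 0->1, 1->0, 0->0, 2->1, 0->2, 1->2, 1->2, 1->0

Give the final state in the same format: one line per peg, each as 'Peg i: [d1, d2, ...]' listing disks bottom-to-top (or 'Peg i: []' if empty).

After move 1 (1->1):
Peg 0: [2, 1]
Peg 1: [3]
Peg 2: []

After move 2 (0->1):
Peg 0: [2]
Peg 1: [3, 1]
Peg 2: []

After move 3 (1->0):
Peg 0: [2, 1]
Peg 1: [3]
Peg 2: []

After move 4 (0->0):
Peg 0: [2, 1]
Peg 1: [3]
Peg 2: []

After move 5 (2->1):
Peg 0: [2, 1]
Peg 1: [3]
Peg 2: []

After move 6 (0->2):
Peg 0: [2]
Peg 1: [3]
Peg 2: [1]

After move 7 (1->2):
Peg 0: [2]
Peg 1: [3]
Peg 2: [1]

After move 8 (1->2):
Peg 0: [2]
Peg 1: [3]
Peg 2: [1]

After move 9 (1->0):
Peg 0: [2]
Peg 1: [3]
Peg 2: [1]

Answer: Peg 0: [2]
Peg 1: [3]
Peg 2: [1]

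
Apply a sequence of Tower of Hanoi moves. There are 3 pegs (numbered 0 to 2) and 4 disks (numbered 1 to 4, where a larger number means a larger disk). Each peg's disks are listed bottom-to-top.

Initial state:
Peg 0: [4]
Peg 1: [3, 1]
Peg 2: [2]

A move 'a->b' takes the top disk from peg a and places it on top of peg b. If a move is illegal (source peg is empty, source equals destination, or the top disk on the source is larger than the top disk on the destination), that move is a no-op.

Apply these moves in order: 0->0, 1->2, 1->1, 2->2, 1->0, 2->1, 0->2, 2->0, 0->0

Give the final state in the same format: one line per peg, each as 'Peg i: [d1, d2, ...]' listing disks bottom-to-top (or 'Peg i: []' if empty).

Answer: Peg 0: [4, 3, 2]
Peg 1: [1]
Peg 2: []

Derivation:
After move 1 (0->0):
Peg 0: [4]
Peg 1: [3, 1]
Peg 2: [2]

After move 2 (1->2):
Peg 0: [4]
Peg 1: [3]
Peg 2: [2, 1]

After move 3 (1->1):
Peg 0: [4]
Peg 1: [3]
Peg 2: [2, 1]

After move 4 (2->2):
Peg 0: [4]
Peg 1: [3]
Peg 2: [2, 1]

After move 5 (1->0):
Peg 0: [4, 3]
Peg 1: []
Peg 2: [2, 1]

After move 6 (2->1):
Peg 0: [4, 3]
Peg 1: [1]
Peg 2: [2]

After move 7 (0->2):
Peg 0: [4, 3]
Peg 1: [1]
Peg 2: [2]

After move 8 (2->0):
Peg 0: [4, 3, 2]
Peg 1: [1]
Peg 2: []

After move 9 (0->0):
Peg 0: [4, 3, 2]
Peg 1: [1]
Peg 2: []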